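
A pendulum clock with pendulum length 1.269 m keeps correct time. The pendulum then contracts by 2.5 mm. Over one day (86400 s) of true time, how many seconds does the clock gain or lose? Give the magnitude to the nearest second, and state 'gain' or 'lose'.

gain 85 s

T ∝ √L, so T'/T = √(1.26650/1.269) = 0.999014.
In 86400 s of true time the clock registers 86400/0.999014 = 86485.2 s, so it gains 85 s.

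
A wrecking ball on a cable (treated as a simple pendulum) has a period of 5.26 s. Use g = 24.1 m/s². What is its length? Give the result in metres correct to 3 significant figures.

From T = 2π√(L/g), L = gT²/(4π²) = 24.1 × 5.260²/(4π²) = 16.9 m.

16.9 m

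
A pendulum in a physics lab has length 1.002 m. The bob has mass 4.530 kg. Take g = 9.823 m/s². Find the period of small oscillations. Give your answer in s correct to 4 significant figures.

T = 2π√(L/g) = 2π√(1.002/9.823) = 2π × 0.31938 = 2.007 s.

2.007 s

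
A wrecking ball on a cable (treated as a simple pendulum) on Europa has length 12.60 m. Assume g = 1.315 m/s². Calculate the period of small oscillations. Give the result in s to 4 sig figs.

T = 2π√(L/g) = 2π√(12.60/1.315) = 2π × 3.0954 = 19.45 s.

19.45 s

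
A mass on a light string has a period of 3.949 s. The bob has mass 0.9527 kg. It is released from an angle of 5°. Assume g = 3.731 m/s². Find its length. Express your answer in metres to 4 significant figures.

1.474 m

From T = 2π√(L/g), L = gT²/(4π²) = 3.731 × 3.9490²/(4π²) = 1.474 m.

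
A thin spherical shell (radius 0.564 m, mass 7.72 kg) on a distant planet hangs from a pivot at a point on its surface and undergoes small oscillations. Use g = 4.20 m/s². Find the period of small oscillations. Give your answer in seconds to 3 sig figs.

2.97 s

I_cm = (2/3)mr² = 1.637 kg·m². The pivot is at distance d = 0.564 m from the centre of mass.
By the parallel-axis theorem, I = I_cm + md² = 1.637 + 2.456 = 4.093 kg·m².
T = 2π√(I/(mgd)) = 2π√(4.093/(7.72 × 4.20 × 0.564)) = 2.97 s.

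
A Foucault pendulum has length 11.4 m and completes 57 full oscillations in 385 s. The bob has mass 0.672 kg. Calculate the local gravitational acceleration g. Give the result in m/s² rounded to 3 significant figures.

T = 385/57 = 6.754 s.
From T = 2π√(L/g), g = 4π²L/T² = 4π² × 11.4/6.754² = 9.86 m/s².

9.86 m/s²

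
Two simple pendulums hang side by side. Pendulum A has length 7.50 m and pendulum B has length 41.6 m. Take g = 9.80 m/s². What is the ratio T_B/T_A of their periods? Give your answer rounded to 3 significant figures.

T ∝ √L, so T_B/T_A = √(L_B/L_A) = √(41.6/7.50) = 2.36.

2.36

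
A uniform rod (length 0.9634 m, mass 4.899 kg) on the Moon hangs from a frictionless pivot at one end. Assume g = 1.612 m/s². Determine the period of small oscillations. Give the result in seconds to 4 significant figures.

For a physical pendulum T = 2π√(I/(mgd)), with d = 0.48170 m from pivot to centre of mass.
I_cm = mL²/12 = 4.899 × 0.9634²/12 = 0.37891 kg·m²; I = I_cm + md² = 0.37891 + 4.899 × 0.48170² = 1.5157 kg·m².
T = 2π√(1.5157/(4.899 × 1.612 × 0.48170)) = 3.966 s.

3.966 s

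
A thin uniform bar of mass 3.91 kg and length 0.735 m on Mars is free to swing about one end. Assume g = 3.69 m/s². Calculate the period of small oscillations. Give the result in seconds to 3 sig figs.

2.29 s

For a physical pendulum T = 2π√(I/(mgd)), with d = 0.3675 m from pivot to centre of mass.
I_cm = mL²/12 = 3.91 × 0.735²/12 = 0.1760 kg·m²; I = I_cm + md² = 0.1760 + 3.91 × 0.3675² = 0.7041 kg·m².
T = 2π√(0.7041/(3.91 × 3.69 × 0.3675)) = 2.29 s.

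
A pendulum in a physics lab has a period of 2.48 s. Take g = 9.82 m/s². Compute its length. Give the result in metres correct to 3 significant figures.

From T = 2π√(L/g), L = gT²/(4π²) = 9.82 × 2.480²/(4π²) = 1.53 m.

1.53 m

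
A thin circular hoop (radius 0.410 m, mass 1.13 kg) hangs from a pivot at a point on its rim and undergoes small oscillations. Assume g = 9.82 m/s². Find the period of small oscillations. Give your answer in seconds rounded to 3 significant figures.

1.82 s

I_cm = mr² = 0.1900 kg·m². The pivot is at distance d = 0.410 m from the centre of mass.
By the parallel-axis theorem, I = I_cm + md² = 0.1900 + 0.1900 = 0.3799 kg·m².
T = 2π√(I/(mgd)) = 2π√(0.3799/(1.13 × 9.82 × 0.410)) = 1.82 s.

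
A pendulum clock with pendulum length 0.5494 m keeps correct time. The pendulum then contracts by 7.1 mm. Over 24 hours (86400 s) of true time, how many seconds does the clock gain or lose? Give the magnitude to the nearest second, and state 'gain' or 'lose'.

gain 564 s

T ∝ √L, so T'/T = √(0.54230/0.5494) = 0.993517.
In 86400 s of true time the clock registers 86400/0.993517 = 86963.8 s, so it gains 564 s.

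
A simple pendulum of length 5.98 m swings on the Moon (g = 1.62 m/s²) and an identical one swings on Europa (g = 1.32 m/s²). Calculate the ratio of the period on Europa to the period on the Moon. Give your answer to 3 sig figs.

T ∝ 1/√g, so T₂/T₁ = √(g₁/g₂) = √(1.62/1.32) = 1.11.

1.11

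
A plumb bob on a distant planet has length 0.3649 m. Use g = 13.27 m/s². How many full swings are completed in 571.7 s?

548

T = 2π√(L/g) = 2π√(0.3649/13.27) = 1.0419 s.
Number of complete oscillations = ⌊571.7/1.0419⌋ = ⌊548.70⌋ = 548.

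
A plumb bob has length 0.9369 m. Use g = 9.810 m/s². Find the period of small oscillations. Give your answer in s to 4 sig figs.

1.942 s

T = 2π√(L/g) = 2π√(0.9369/9.810) = 2π × 0.30904 = 1.942 s.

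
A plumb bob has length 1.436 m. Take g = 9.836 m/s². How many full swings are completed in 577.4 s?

T = 2π√(L/g) = 2π√(1.436/9.836) = 2.4008 s.
Number of complete oscillations = ⌊577.4/2.4008⌋ = ⌊240.51⌋ = 240.

240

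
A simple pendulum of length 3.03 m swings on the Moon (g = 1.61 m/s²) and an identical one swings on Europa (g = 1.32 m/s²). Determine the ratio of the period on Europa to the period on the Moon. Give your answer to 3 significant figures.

T ∝ 1/√g, so T₂/T₁ = √(g₁/g₂) = √(1.61/1.32) = 1.10.

1.10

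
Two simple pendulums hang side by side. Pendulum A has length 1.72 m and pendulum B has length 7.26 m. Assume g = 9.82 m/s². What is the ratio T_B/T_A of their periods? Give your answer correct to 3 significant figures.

T ∝ √L, so T_B/T_A = √(L_B/L_A) = √(7.26/1.72) = 2.05.

2.05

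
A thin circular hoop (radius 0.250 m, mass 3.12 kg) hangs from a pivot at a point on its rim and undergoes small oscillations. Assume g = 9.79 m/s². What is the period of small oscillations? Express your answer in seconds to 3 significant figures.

1.42 s

I_cm = mr² = 0.1950 kg·m². The pivot is at distance d = 0.250 m from the centre of mass.
By the parallel-axis theorem, I = I_cm + md² = 0.1950 + 0.1950 = 0.3900 kg·m².
T = 2π√(I/(mgd)) = 2π√(0.3900/(3.12 × 9.79 × 0.250)) = 1.42 s.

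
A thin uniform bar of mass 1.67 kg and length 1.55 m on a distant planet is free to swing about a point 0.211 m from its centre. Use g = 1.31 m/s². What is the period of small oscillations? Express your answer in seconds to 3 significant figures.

5.91 s

For a physical pendulum T = 2π√(I/(mgd)), with d = 0.2110 m from pivot to centre of mass.
I_cm = mL²/12 = 1.67 × 1.55²/12 = 0.3343 kg·m²; I = I_cm + md² = 0.3343 + 1.67 × 0.2110² = 0.4087 kg·m².
T = 2π√(0.4087/(1.67 × 1.31 × 0.2110)) = 5.91 s.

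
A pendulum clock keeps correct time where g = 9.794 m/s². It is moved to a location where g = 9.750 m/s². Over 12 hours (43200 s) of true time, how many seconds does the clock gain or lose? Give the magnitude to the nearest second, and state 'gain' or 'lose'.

lose 97 s

The clock's period scales as T ∝ 1/√g, so T'/T = √(9.794/9.750) = 1.00225.
In 43200 s of true time the clock registers 43200/1.00225 = 43102.9 s, so it loses 97 s.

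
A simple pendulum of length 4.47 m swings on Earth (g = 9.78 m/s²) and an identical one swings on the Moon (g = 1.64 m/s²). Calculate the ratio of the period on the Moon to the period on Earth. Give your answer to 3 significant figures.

T ∝ 1/√g, so T₂/T₁ = √(g₁/g₂) = √(9.78/1.64) = 2.44.

2.44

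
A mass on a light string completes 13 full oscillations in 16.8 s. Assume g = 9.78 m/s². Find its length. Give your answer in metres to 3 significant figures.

0.414 m

T = 16.8/13 = 1.292 s.
From T = 2π√(L/g), L = gT²/(4π²) = 9.78 × 1.292²/(4π²) = 0.414 m.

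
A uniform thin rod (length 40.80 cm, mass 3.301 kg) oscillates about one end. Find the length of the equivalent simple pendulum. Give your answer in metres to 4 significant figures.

0.2720 m

The equivalent simple-pendulum length is L_eq = I/(md), where I is about the pivot and d = 0.20400 m.
I_cm = (1/12)mL² = 0.045791 kg·m², so I = I_cm + md² = 0.045791 + 0.13737 = 0.18317 kg·m².
L_eq = 0.18317/(3.301 × 0.20400) = 0.2720 m.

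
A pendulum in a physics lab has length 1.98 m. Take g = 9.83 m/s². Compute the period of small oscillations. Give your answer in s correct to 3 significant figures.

2.82 s

T = 2π√(L/g) = 2π√(1.98/9.83) = 2π × 0.4488 = 2.82 s.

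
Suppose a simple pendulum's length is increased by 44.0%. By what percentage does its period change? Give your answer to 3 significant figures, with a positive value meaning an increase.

T ∝ √L, so T'/T = √(1.440) = 1.200.
Percentage change in T = (1.200 − 1) × 100% = 20.0%.

20.0%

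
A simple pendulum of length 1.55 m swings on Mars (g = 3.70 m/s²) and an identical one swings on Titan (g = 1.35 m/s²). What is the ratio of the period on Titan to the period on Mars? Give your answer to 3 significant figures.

T ∝ 1/√g, so T₂/T₁ = √(g₁/g₂) = √(3.70/1.35) = 1.66.

1.66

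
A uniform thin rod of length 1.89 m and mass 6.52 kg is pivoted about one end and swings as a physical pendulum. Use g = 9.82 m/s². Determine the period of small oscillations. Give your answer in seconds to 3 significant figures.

2.25 s

For a physical pendulum T = 2π√(I/(mgd)), with d = 0.9450 m from pivot to centre of mass.
I_cm = mL²/12 = 6.52 × 1.89²/12 = 1.941 kg·m²; I = I_cm + md² = 1.941 + 6.52 × 0.9450² = 7.763 kg·m².
T = 2π√(7.763/(6.52 × 9.82 × 0.9450)) = 2.25 s.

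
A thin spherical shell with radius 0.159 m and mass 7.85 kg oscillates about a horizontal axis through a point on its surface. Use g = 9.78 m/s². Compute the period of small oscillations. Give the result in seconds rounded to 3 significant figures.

1.03 s

I_cm = (2/3)mr² = 0.1323 kg·m². The pivot is at distance d = 0.159 m from the centre of mass.
By the parallel-axis theorem, I = I_cm + md² = 0.1323 + 0.1985 = 0.3308 kg·m².
T = 2π√(I/(mgd)) = 2π√(0.3308/(7.85 × 9.78 × 0.159)) = 1.03 s.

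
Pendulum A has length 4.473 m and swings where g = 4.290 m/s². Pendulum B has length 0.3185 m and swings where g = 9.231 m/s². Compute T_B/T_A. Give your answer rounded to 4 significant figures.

T = 2π√(L/g), so T_B/T_A = √((L_B/g_B)/(L_A/g_A)) = √((0.3185/9.231)/(4.473/4.290)) = 0.1819.

0.1819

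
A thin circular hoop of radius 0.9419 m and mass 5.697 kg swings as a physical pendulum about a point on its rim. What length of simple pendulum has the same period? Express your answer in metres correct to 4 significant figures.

The equivalent simple-pendulum length is L_eq = I/(md), where I is about the pivot and d = 0.94190 m.
I_cm = mR² = 5.0542 kg·m², so I = I_cm + md² = 5.0542 + 5.0542 = 10.108 kg·m².
L_eq = 10.108/(5.697 × 0.94190) = 1.884 m.

1.884 m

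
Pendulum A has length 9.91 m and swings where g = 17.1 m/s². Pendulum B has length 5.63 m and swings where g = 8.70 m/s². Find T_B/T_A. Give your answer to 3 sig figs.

1.06

T = 2π√(L/g), so T_B/T_A = √((L_B/g_B)/(L_A/g_A)) = √((5.63/8.70)/(9.91/17.1)) = 1.06.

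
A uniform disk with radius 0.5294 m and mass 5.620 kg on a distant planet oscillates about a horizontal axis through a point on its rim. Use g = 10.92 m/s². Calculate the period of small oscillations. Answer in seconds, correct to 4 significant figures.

1.694 s

I_cm = ½mr² = 0.78754 kg·m². The pivot is at distance d = 0.5294 m from the centre of mass.
By the parallel-axis theorem, I = I_cm + md² = 0.78754 + 1.5751 = 2.3626 kg·m².
T = 2π√(I/(mgd)) = 2π√(2.3626/(5.620 × 10.92 × 0.5294)) = 1.694 s.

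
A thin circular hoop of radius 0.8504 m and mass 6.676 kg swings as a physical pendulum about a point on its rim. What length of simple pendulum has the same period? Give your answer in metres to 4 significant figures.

1.701 m

The equivalent simple-pendulum length is L_eq = I/(md), where I is about the pivot and d = 0.85040 m.
I_cm = mR² = 4.8280 kg·m², so I = I_cm + md² = 4.8280 + 4.8280 = 9.6559 kg·m².
L_eq = 9.6559/(6.676 × 0.85040) = 1.701 m.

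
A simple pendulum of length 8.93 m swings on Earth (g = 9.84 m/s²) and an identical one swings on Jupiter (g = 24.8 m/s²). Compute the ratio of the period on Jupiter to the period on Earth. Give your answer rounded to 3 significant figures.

0.630

T ∝ 1/√g, so T₂/T₁ = √(g₁/g₂) = √(9.84/24.8) = 0.630.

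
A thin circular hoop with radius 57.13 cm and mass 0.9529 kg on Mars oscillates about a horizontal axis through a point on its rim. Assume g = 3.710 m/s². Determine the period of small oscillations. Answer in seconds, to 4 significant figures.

3.487 s

I_cm = mr² = 0.31101 kg·m². The pivot is at distance d = 0.5713 m from the centre of mass.
By the parallel-axis theorem, I = I_cm + md² = 0.31101 + 0.31101 = 0.62202 kg·m².
T = 2π√(I/(mgd)) = 2π√(0.62202/(0.9529 × 3.710 × 0.5713)) = 3.487 s.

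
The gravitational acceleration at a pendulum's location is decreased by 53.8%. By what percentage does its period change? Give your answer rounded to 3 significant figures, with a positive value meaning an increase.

T ∝ 1/√g, so T'/T = 1/√(0.4620) = 1.471.
Percentage change in T = (1.471 − 1) × 100% = 47.1%.

47.1%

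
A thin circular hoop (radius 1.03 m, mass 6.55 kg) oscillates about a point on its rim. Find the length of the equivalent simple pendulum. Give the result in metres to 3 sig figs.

2.06 m

The equivalent simple-pendulum length is L_eq = I/(md), where I is about the pivot and d = 1.030 m.
I_cm = mR² = 6.949 kg·m², so I = I_cm + md² = 6.949 + 6.949 = 13.90 kg·m².
L_eq = 13.90/(6.55 × 1.030) = 2.06 m.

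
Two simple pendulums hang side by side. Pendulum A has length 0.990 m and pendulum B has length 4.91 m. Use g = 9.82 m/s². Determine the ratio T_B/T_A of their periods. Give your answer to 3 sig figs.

T ∝ √L, so T_B/T_A = √(L_B/L_A) = √(4.91/0.990) = 2.23.

2.23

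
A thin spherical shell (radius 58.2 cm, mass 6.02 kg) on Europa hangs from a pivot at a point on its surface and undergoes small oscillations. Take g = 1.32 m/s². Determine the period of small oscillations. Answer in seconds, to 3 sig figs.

5.39 s

I_cm = (2/3)mr² = 1.359 kg·m². The pivot is at distance d = 0.582 m from the centre of mass.
By the parallel-axis theorem, I = I_cm + md² = 1.359 + 2.039 = 3.399 kg·m².
T = 2π√(I/(mgd)) = 2π√(3.399/(6.02 × 1.32 × 0.582)) = 5.39 s.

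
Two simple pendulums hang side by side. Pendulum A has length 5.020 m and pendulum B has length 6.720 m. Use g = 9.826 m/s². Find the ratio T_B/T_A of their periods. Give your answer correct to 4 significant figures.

1.157

T ∝ √L, so T_B/T_A = √(L_B/L_A) = √(6.720/5.020) = 1.157.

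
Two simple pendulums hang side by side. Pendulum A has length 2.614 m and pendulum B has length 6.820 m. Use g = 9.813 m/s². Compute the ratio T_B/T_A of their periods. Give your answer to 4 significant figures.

1.615

T ∝ √L, so T_B/T_A = √(L_B/L_A) = √(6.820/2.614) = 1.615.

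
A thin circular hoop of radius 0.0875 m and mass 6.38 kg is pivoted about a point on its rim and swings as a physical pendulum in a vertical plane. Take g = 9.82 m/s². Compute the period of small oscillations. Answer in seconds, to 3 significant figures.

0.839 s

I_cm = mr² = 0.04885 kg·m². The pivot is at distance d = 0.0875 m from the centre of mass.
By the parallel-axis theorem, I = I_cm + md² = 0.04885 + 0.04885 = 0.09769 kg·m².
T = 2π√(I/(mgd)) = 2π√(0.09769/(6.38 × 9.82 × 0.0875)) = 0.839 s.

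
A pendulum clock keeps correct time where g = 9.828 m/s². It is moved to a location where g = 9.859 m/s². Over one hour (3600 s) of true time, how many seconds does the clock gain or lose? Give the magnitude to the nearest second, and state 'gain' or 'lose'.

gain 6 s

The clock's period scales as T ∝ 1/√g, so T'/T = √(9.828/9.859) = 0.998427.
In 3600 s of true time the clock registers 3600/0.998427 = 3605.7 s, so it gains 6 s.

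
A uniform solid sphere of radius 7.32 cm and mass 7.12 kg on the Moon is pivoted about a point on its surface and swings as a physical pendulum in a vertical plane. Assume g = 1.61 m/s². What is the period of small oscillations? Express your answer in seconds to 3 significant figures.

I_cm = (2/5)mr² = 0.01526 kg·m². The pivot is at distance d = 0.0732 m from the centre of mass.
By the parallel-axis theorem, I = I_cm + md² = 0.01526 + 0.03815 = 0.05341 kg·m².
T = 2π√(I/(mgd)) = 2π√(0.05341/(7.12 × 1.61 × 0.0732)) = 1.59 s.

1.59 s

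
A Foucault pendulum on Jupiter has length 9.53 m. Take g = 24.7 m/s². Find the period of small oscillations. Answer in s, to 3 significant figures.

3.90 s

T = 2π√(L/g) = 2π√(9.53/24.7) = 2π × 0.6212 = 3.90 s.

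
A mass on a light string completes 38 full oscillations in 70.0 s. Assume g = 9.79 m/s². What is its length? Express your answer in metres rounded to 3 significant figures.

0.841 m

T = 70.0/38 = 1.842 s.
From T = 2π√(L/g), L = gT²/(4π²) = 9.79 × 1.842²/(4π²) = 0.841 m.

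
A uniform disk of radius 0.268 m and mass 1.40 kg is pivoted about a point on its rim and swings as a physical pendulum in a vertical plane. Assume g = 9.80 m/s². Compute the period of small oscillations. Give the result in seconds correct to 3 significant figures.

I_cm = ½mr² = 0.05028 kg·m². The pivot is at distance d = 0.268 m from the centre of mass.
By the parallel-axis theorem, I = I_cm + md² = 0.05028 + 0.1006 = 0.1508 kg·m².
T = 2π√(I/(mgd)) = 2π√(0.1508/(1.40 × 9.80 × 0.268)) = 1.27 s.

1.27 s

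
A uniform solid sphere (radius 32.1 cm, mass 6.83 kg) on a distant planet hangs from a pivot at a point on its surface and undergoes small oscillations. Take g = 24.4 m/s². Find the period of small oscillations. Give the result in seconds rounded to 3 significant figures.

I_cm = (2/5)mr² = 0.2815 kg·m². The pivot is at distance d = 0.321 m from the centre of mass.
By the parallel-axis theorem, I = I_cm + md² = 0.2815 + 0.7038 = 0.9853 kg·m².
T = 2π√(I/(mgd)) = 2π√(0.9853/(6.83 × 24.4 × 0.321)) = 0.853 s.

0.853 s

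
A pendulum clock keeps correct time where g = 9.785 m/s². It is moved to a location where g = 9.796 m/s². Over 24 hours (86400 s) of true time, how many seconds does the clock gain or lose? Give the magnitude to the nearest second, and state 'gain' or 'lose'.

The clock's period scales as T ∝ 1/√g, so T'/T = √(9.785/9.796) = 0.999438.
In 86400 s of true time the clock registers 86400/0.999438 = 86448.6 s, so it gains 49 s.

gain 49 s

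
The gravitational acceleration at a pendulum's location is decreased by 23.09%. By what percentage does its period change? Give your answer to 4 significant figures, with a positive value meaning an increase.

14.03%

T ∝ 1/√g, so T'/T = 1/√(0.76910) = 1.1403.
Percentage change in T = (1.1403 − 1) × 100% = 14.03%.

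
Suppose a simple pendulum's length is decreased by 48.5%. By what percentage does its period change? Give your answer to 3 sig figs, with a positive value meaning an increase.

-28.2%

T ∝ √L, so T'/T = √(0.5150) = 0.7176.
Percentage change in T = (0.7176 − 1) × 100% = -28.2%.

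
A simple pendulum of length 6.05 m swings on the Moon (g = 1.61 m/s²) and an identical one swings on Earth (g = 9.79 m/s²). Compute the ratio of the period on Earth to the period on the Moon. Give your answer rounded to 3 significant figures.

T ∝ 1/√g, so T₂/T₁ = √(g₁/g₂) = √(1.61/9.79) = 0.406.

0.406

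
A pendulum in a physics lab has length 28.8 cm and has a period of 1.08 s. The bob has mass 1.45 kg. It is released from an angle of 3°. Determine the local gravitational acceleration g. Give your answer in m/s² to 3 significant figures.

9.75 m/s²

From T = 2π√(L/g), g = 4π²L/T² = 4π² × 0.288/1.080² = 9.75 m/s².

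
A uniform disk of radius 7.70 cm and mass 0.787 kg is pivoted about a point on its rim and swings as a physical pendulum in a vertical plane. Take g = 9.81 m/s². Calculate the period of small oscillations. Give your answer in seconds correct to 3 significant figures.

I_cm = ½mr² = 0.002333 kg·m². The pivot is at distance d = 0.0770 m from the centre of mass.
By the parallel-axis theorem, I = I_cm + md² = 0.002333 + 0.004666 = 0.006999 kg·m².
T = 2π√(I/(mgd)) = 2π√(0.006999/(0.787 × 9.81 × 0.0770)) = 0.682 s.

0.682 s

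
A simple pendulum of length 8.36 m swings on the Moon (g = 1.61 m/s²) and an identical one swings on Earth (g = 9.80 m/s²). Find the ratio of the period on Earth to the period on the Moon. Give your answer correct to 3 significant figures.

0.405

T ∝ 1/√g, so T₂/T₁ = √(g₁/g₂) = √(1.61/9.80) = 0.405.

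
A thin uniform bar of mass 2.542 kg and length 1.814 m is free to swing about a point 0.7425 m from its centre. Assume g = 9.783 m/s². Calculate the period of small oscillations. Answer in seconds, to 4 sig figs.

2.118 s

For a physical pendulum T = 2π√(I/(mgd)), with d = 0.74250 m from pivot to centre of mass.
I_cm = mL²/12 = 2.542 × 1.814²/12 = 0.69706 kg·m²; I = I_cm + md² = 0.69706 + 2.542 × 0.74250² = 2.0985 kg·m².
T = 2π√(2.0985/(2.542 × 9.783 × 0.74250)) = 2.118 s.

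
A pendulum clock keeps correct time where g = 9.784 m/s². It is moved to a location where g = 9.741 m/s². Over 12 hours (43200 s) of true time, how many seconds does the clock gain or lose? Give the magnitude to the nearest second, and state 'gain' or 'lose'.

The clock's period scales as T ∝ 1/√g, so T'/T = √(9.784/9.741) = 1.00220.
In 43200 s of true time the clock registers 43200/1.00220 = 43105.0 s, so it loses 95 s.

lose 95 s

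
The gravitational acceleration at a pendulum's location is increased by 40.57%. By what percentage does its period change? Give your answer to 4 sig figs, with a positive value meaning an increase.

T ∝ 1/√g, so T'/T = 1/√(1.4057) = 0.84344.
Percentage change in T = (0.84344 − 1) × 100% = -15.66%.

-15.66%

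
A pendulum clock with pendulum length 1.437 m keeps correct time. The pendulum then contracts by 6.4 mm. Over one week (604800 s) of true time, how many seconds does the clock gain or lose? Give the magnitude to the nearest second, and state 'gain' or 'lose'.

gain 1351 s

T ∝ √L, so T'/T = √(1.43060/1.437) = 0.997771.
In 604800 s of true time the clock registers 604800/0.997771 = 606151.3 s, so it gains 1351 s.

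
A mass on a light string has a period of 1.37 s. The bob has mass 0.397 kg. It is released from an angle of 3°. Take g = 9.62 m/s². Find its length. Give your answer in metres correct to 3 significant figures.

0.457 m

From T = 2π√(L/g), L = gT²/(4π²) = 9.62 × 1.370²/(4π²) = 0.457 m.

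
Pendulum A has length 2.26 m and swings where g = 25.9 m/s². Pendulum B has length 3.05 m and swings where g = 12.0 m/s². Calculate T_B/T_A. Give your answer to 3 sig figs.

1.71

T = 2π√(L/g), so T_B/T_A = √((L_B/g_B)/(L_A/g_A)) = √((3.05/12.0)/(2.26/25.9)) = 1.71.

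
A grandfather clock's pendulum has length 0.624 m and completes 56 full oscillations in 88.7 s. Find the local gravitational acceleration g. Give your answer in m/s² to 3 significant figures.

9.82 m/s²

T = 88.7/56 = 1.584 s.
From T = 2π√(L/g), g = 4π²L/T² = 4π² × 0.624/1.584² = 9.82 m/s².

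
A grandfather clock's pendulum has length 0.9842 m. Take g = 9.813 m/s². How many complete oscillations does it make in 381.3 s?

191

T = 2π√(L/g) = 2π√(0.9842/9.813) = 1.9899 s.
Number of complete oscillations = ⌊381.3/1.9899⌋ = ⌊191.62⌋ = 191.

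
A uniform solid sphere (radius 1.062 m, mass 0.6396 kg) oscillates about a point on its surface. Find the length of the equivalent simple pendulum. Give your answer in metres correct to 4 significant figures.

The equivalent simple-pendulum length is L_eq = I/(md), where I is about the pivot and d = 1.0620 m.
I_cm = (2/5)mR² = 0.28855 kg·m², so I = I_cm + md² = 0.28855 + 0.72137 = 1.0099 kg·m².
L_eq = 1.0099/(0.6396 × 1.0620) = 1.487 m.

1.487 m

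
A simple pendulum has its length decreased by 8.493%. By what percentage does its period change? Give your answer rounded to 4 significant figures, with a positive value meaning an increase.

-4.341%

T ∝ √L, so T'/T = √(0.91507) = 0.95659.
Percentage change in T = (0.95659 − 1) × 100% = -4.341%.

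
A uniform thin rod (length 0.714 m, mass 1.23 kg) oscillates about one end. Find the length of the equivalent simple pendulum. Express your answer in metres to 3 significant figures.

0.476 m

The equivalent simple-pendulum length is L_eq = I/(md), where I is about the pivot and d = 0.3570 m.
I_cm = (1/12)mL² = 0.05225 kg·m², so I = I_cm + md² = 0.05225 + 0.1568 = 0.2090 kg·m².
L_eq = 0.2090/(1.23 × 0.3570) = 0.476 m.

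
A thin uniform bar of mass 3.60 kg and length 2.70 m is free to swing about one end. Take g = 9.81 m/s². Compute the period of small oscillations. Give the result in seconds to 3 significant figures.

2.69 s

For a physical pendulum T = 2π√(I/(mgd)), with d = 1.350 m from pivot to centre of mass.
I_cm = mL²/12 = 3.60 × 2.70²/12 = 2.187 kg·m²; I = I_cm + md² = 2.187 + 3.60 × 1.350² = 8.748 kg·m².
T = 2π√(8.748/(3.60 × 9.81 × 1.350)) = 2.69 s.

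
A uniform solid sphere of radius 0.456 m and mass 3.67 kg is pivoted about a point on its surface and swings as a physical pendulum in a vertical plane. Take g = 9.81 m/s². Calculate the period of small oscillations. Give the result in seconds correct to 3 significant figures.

1.60 s

I_cm = (2/5)mr² = 0.3053 kg·m². The pivot is at distance d = 0.456 m from the centre of mass.
By the parallel-axis theorem, I = I_cm + md² = 0.3053 + 0.7631 = 1.068 kg·m².
T = 2π√(I/(mgd)) = 2π√(1.068/(3.67 × 9.81 × 0.456)) = 1.60 s.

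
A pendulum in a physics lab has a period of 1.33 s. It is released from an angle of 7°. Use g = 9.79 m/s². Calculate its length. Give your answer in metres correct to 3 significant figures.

From T = 2π√(L/g), L = gT²/(4π²) = 9.79 × 1.330²/(4π²) = 0.439 m.

0.439 m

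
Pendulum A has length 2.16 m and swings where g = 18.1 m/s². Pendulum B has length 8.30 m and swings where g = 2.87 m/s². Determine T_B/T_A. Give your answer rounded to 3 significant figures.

4.92

T = 2π√(L/g), so T_B/T_A = √((L_B/g_B)/(L_A/g_A)) = √((8.30/2.87)/(2.16/18.1)) = 4.92.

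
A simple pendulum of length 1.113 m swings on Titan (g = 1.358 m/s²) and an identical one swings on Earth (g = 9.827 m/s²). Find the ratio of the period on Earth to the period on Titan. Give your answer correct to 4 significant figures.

0.3717

T ∝ 1/√g, so T₂/T₁ = √(g₁/g₂) = √(1.358/9.827) = 0.3717.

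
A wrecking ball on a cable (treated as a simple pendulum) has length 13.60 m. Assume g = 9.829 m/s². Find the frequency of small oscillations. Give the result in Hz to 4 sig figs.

0.1353 Hz

T = 2π√(L/g) = 2π√(13.60/9.829) = 7.3909 s, so f = 1/T = 0.1353 Hz.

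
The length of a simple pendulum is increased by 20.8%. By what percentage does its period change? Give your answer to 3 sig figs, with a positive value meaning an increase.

T ∝ √L, so T'/T = √(1.208) = 1.099.
Percentage change in T = (1.099 − 1) × 100% = 9.91%.

9.91%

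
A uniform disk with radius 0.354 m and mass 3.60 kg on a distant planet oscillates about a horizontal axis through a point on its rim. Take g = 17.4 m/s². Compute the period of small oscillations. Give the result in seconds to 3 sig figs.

1.10 s

I_cm = ½mr² = 0.2256 kg·m². The pivot is at distance d = 0.354 m from the centre of mass.
By the parallel-axis theorem, I = I_cm + md² = 0.2256 + 0.4511 = 0.6767 kg·m².
T = 2π√(I/(mgd)) = 2π√(0.6767/(3.60 × 17.4 × 0.354)) = 1.10 s.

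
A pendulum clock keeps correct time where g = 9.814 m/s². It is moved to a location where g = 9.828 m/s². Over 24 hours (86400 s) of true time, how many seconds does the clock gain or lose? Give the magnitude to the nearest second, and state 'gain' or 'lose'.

gain 62 s

The clock's period scales as T ∝ 1/√g, so T'/T = √(9.814/9.828) = 0.999287.
In 86400 s of true time the clock registers 86400/0.999287 = 86461.6 s, so it gains 62 s.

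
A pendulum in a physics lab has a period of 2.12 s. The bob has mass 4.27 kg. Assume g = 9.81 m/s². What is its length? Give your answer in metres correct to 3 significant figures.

1.12 m

From T = 2π√(L/g), L = gT²/(4π²) = 9.81 × 2.120²/(4π²) = 1.12 m.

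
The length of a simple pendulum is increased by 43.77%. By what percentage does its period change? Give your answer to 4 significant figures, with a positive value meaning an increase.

19.90%

T ∝ √L, so T'/T = √(1.4377) = 1.1990.
Percentage change in T = (1.1990 − 1) × 100% = 19.90%.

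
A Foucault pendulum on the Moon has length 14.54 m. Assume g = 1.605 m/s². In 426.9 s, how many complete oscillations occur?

22

T = 2π√(L/g) = 2π√(14.54/1.605) = 18.911 s.
Number of complete oscillations = ⌊426.9/18.911⌋ = ⌊22.574⌋ = 22.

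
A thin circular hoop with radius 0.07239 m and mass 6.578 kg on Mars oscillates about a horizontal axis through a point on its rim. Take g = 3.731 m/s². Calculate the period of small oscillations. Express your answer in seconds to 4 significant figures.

1.238 s

I_cm = mr² = 0.034471 kg·m². The pivot is at distance d = 0.07239 m from the centre of mass.
By the parallel-axis theorem, I = I_cm + md² = 0.034471 + 0.034471 = 0.068942 kg·m².
T = 2π√(I/(mgd)) = 2π√(0.068942/(6.578 × 3.731 × 0.07239)) = 1.238 s.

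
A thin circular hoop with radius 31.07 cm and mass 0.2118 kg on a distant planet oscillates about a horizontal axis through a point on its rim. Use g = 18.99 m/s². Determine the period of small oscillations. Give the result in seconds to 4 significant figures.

I_cm = mr² = 0.020446 kg·m². The pivot is at distance d = 0.3107 m from the centre of mass.
By the parallel-axis theorem, I = I_cm + md² = 0.020446 + 0.020446 = 0.040892 kg·m².
T = 2π√(I/(mgd)) = 2π√(0.040892/(0.2118 × 18.99 × 0.3107)) = 1.137 s.

1.137 s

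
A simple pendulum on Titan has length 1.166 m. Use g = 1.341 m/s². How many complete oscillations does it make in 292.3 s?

T = 2π√(L/g) = 2π√(1.166/1.341) = 5.8589 s.
Number of complete oscillations = ⌊292.3/5.8589⌋ = ⌊49.890⌋ = 49.

49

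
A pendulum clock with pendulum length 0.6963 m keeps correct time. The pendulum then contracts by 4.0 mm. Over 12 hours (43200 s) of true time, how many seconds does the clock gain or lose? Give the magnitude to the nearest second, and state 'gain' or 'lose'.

gain 125 s

T ∝ √L, so T'/T = √(0.69230/0.6963) = 0.997124.
In 43200 s of true time the clock registers 43200/0.997124 = 43324.6 s, so it gains 125 s.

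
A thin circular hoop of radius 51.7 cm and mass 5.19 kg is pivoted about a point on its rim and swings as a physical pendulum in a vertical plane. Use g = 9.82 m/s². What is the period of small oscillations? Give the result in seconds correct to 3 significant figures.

I_cm = mr² = 1.387 kg·m². The pivot is at distance d = 0.517 m from the centre of mass.
By the parallel-axis theorem, I = I_cm + md² = 1.387 + 1.387 = 2.774 kg·m².
T = 2π√(I/(mgd)) = 2π√(2.774/(5.19 × 9.82 × 0.517)) = 2.04 s.

2.04 s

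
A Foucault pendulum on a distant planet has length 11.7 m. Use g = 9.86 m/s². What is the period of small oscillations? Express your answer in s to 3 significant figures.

T = 2π√(L/g) = 2π√(11.7/9.86) = 2π × 1.089 = 6.84 s.

6.84 s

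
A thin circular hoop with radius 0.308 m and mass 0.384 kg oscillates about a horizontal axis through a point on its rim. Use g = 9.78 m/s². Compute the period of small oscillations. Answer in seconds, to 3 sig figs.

1.58 s

I_cm = mr² = 0.03643 kg·m². The pivot is at distance d = 0.308 m from the centre of mass.
By the parallel-axis theorem, I = I_cm + md² = 0.03643 + 0.03643 = 0.07286 kg·m².
T = 2π√(I/(mgd)) = 2π√(0.07286/(0.384 × 9.78 × 0.308)) = 1.58 s.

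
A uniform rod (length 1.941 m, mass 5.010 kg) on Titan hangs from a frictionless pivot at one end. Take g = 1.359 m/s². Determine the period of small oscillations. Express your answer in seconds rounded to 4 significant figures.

For a physical pendulum T = 2π√(I/(mgd)), with d = 0.97050 m from pivot to centre of mass.
I_cm = mL²/12 = 5.010 × 1.941²/12 = 1.5729 kg·m²; I = I_cm + md² = 1.5729 + 5.010 × 0.97050² = 6.2917 kg·m².
T = 2π√(6.2917/(5.010 × 1.359 × 0.97050)) = 6.131 s.

6.131 s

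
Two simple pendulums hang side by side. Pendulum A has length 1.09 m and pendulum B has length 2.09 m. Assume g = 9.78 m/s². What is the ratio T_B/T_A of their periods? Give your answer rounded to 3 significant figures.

T ∝ √L, so T_B/T_A = √(L_B/L_A) = √(2.09/1.09) = 1.38.

1.38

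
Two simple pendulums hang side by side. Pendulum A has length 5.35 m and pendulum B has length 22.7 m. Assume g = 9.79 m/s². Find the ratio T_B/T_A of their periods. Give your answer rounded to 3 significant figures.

2.06

T ∝ √L, so T_B/T_A = √(L_B/L_A) = √(22.7/5.35) = 2.06.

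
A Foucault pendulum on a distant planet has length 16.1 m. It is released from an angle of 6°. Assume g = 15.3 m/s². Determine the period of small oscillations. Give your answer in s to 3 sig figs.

T = 2π√(L/g) = 2π√(16.1/15.3) = 2π × 1.026 = 6.45 s.

6.45 s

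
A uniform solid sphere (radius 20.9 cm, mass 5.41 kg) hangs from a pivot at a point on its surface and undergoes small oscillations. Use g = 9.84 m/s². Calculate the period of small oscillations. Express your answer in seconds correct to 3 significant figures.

1.08 s

I_cm = (2/5)mr² = 0.09453 kg·m². The pivot is at distance d = 0.209 m from the centre of mass.
By the parallel-axis theorem, I = I_cm + md² = 0.09453 + 0.2363 = 0.3308 kg·m².
T = 2π√(I/(mgd)) = 2π√(0.3308/(5.41 × 9.84 × 0.209)) = 1.08 s.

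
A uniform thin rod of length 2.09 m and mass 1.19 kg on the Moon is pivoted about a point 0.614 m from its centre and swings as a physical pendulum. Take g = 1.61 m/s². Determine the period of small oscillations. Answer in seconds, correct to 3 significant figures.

For a physical pendulum T = 2π√(I/(mgd)), with d = 0.6140 m from pivot to centre of mass.
I_cm = mL²/12 = 1.19 × 2.09²/12 = 0.4332 kg·m²; I = I_cm + md² = 0.4332 + 1.19 × 0.6140² = 0.8818 kg·m².
T = 2π√(0.8818/(1.19 × 1.61 × 0.6140)) = 5.44 s.

5.44 s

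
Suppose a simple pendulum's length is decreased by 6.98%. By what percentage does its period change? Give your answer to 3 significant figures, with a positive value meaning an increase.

-3.55%

T ∝ √L, so T'/T = √(0.9302) = 0.9645.
Percentage change in T = (0.9645 − 1) × 100% = -3.55%.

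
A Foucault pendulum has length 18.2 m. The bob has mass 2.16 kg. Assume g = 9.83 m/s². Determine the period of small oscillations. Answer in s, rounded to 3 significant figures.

T = 2π√(L/g) = 2π√(18.2/9.83) = 2π × 1.361 = 8.55 s.

8.55 s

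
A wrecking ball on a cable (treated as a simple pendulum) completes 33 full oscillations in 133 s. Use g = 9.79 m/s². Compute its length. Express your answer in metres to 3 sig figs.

T = 133/33 = 4.030 s.
From T = 2π√(L/g), L = gT²/(4π²) = 9.79 × 4.030²/(4π²) = 4.03 m.

4.03 m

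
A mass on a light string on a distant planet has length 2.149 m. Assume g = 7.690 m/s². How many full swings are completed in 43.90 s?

13

T = 2π√(L/g) = 2π√(2.149/7.690) = 3.3215 s.
Number of complete oscillations = ⌊43.90/3.3215⌋ = ⌊13.217⌋ = 13.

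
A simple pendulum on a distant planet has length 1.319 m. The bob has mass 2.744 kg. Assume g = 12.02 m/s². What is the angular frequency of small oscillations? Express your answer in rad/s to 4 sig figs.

3.019 rad/s

ω = √(g/L) = √(12.02/1.319) = 3.019 rad/s.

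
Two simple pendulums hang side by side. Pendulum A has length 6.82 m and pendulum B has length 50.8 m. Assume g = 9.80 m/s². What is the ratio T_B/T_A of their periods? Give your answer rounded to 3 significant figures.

T ∝ √L, so T_B/T_A = √(L_B/L_A) = √(50.8/6.82) = 2.73.

2.73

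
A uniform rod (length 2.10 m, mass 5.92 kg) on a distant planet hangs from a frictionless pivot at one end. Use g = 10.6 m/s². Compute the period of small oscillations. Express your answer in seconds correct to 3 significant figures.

2.28 s

For a physical pendulum T = 2π√(I/(mgd)), with d = 1.050 m from pivot to centre of mass.
I_cm = mL²/12 = 5.92 × 2.10²/12 = 2.176 kg·m²; I = I_cm + md² = 2.176 + 5.92 × 1.050² = 8.702 kg·m².
T = 2π√(8.702/(5.92 × 10.6 × 1.050)) = 2.28 s.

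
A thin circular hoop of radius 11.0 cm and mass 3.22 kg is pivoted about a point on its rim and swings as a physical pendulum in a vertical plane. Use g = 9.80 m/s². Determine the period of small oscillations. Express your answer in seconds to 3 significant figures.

I_cm = mr² = 0.03896 kg·m². The pivot is at distance d = 0.110 m from the centre of mass.
By the parallel-axis theorem, I = I_cm + md² = 0.03896 + 0.03896 = 0.07792 kg·m².
T = 2π√(I/(mgd)) = 2π√(0.07792/(3.22 × 9.80 × 0.110)) = 0.941 s.

0.941 s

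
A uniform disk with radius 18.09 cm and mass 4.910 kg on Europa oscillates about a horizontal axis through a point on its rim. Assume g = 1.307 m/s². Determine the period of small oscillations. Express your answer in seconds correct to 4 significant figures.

I_cm = ½mr² = 0.080339 kg·m². The pivot is at distance d = 0.1809 m from the centre of mass.
By the parallel-axis theorem, I = I_cm + md² = 0.080339 + 0.16068 = 0.24102 kg·m².
T = 2π√(I/(mgd)) = 2π√(0.24102/(4.910 × 1.307 × 0.1809)) = 2.863 s.

2.863 s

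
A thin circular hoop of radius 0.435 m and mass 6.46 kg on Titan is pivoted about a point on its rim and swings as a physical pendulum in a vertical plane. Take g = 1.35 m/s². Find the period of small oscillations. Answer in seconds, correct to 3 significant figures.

5.04 s

I_cm = mr² = 1.222 kg·m². The pivot is at distance d = 0.435 m from the centre of mass.
By the parallel-axis theorem, I = I_cm + md² = 1.222 + 1.222 = 2.445 kg·m².
T = 2π√(I/(mgd)) = 2π√(2.445/(6.46 × 1.35 × 0.435)) = 5.04 s.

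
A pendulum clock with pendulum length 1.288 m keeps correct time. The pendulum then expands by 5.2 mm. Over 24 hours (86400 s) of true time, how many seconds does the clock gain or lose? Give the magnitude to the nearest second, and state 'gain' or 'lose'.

T ∝ √L, so T'/T = √(1.29320/1.288) = 1.00202.
In 86400 s of true time the clock registers 86400/1.00202 = 86226.1 s, so it loses 174 s.

lose 174 s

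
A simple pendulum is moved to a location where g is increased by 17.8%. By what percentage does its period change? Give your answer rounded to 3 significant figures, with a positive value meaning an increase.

T ∝ 1/√g, so T'/T = 1/√(1.178) = 0.9214.
Percentage change in T = (0.9214 − 1) × 100% = -7.86%.

-7.86%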